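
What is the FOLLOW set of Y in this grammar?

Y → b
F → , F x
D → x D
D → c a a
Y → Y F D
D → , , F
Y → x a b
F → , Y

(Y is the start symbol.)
Y is the start symbol, so $ ∈ FOLLOW(Y).
In Y → Y F D: Y is followed by F D, add FIRST(F D) \ {ε} = { ',' }
In F → , Y: Y is at the end, add FOLLOW(F)

The FOLLOW sets referred to above (computed the same way, to a fixed point):
  FOLLOW(F) = { $, ',', 'c', 'x' }

Taking the union: FOLLOW(Y) = { $, ',', 'c', 'x' }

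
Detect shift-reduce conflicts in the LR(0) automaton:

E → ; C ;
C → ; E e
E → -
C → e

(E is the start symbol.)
Augment with E' → E and build the canonical LR(0) collection (I0 = CLOSURE({[E' → . E]}), then GOTO on every symbol after a dot until no new states appear). It has 10 states:
  I0: { [E → . -], [E → . ; C ;], [E' → . E] }  — shift
  I1: { [E → - .] }  — reduce
  I2: { [C → . ; E e], [C → . e], [E → ; . C ;] }  — shift
  I3: { [E' → E .] }  — accept
  I4: { [C → ; . E e], [E → . -], [E → . ; C ;] }  — shift
  I5: { [E → ; C . ;] }  — shift
  I6: { [C → e .] }  — reduce
  I7: { [E → ; C ; .] }  — reduce
  I8: { [C → ; E . e] }  — shift
  I9: { [C → ; E e .] }  — reduce

No state contains both a complete item and a shift item.

Answer: No shift-reduce conflicts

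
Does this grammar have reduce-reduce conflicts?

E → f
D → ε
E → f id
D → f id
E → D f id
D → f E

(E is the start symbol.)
Yes — I3: [D → .] vs [E → f .]; I5: [D → f id .] vs [E → f id .]

Augment with E' → E and build the canonical LR(0) collection (I0 = CLOSURE({[E' → . E]}), then GOTO on every symbol after a dot until no new states appear). It has 8 states:
  I0: { [D → . f E], [D → . f id], [D → .], [E → . D f id], [E → . f id], [E → . f], [E' → . E] }  — shift, reduce
  I1: { [E → D . f id] }  — shift
  I2: { [E' → E .] }  — accept
  I3: { [D → . f E], [D → . f id], [D → .], [D → f . E], [D → f . id], [E → . D f id], [E → . f id], [E → . f], [E → f . id], [E → f .] }  — shift, 2 reduces
  I4: { [D → f E .] }  — reduce
  I5: { [D → f id .], [E → f id .] }  — 2 reduces
  I6: { [E → D f . id] }  — shift
  I7: { [E → D f id .] }  — reduce

I3 contains complete items [D → .], [E → f .] — reduce-reduce conflict.
I5 contains complete items [D → f id .], [E → f id .] — reduce-reduce conflict.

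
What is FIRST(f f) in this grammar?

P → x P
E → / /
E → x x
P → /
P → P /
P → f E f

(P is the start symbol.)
{ 'f' }

To compute FIRST(f f), process the symbols left to right:
Symbol f is a terminal. Add 'f' and stop.
FIRST(f f) = { 'f' }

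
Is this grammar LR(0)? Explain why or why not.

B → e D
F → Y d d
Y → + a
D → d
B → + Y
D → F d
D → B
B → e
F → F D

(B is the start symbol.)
No. Shift-reduce conflict between [B → e .] and [B → . + Y]

Augment with B' → B and build the canonical LR(0) collection (I0 = CLOSURE({[B' → . B]}), then GOTO on every symbol after a dot until no new states appear). It has 17 states:
  I0: { [B → . + Y], [B → . e D], [B → . e], [B' → . B] }  — shift
  I1: { [B → + . Y], [Y → . + a] }  — shift
  I2: { [B' → B .] }  — accept
  I3: { [B → . + Y], [B → . e D], [B → . e], [B → e . D], [B → e .], [D → . B], [D → . F d], [D → . d], [F → . F D], [F → . Y d d], [Y → . + a] }  — shift, reduce
  I4: { [B → + . Y], [Y → + . a], [Y → . + a] }  — shift
  I5: { [D → B .] }  — reduce
  I6: { [B → e D .] }  — reduce
  I7: { [B → . + Y], [B → . e D], [B → . e], [D → . B], [D → . F d], [D → . d], [D → F . d], [F → . F D], [F → . Y d d], [F → F . D], [Y → . + a] }  — shift
  I8: { [F → Y . d d] }  — shift
  I9: { [D → d .] }  — reduce
  I10: { [F → Y d . d] }  — shift
  I11: { [F → Y d d .] }  — reduce
  I12: { [F → F D .] }  — reduce
  I13: { [D → F d .], [D → d .] }  — 2 reduces
  I14: { [Y → + . a] }  — shift
  I15: { [B → + Y .] }  — reduce
  I16: { [Y → + a .] }  — reduce

Conflict in state I3:
  Shift-reduce conflict between [B → e .] and [B → . + Y]
So the grammar is NOT LR(0).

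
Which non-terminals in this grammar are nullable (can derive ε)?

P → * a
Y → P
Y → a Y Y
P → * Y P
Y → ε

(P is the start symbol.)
ε-productions: Y → ε
So Y is immediately nullable.
No further non-terminal can be added: every production for the remaining non-terminals contains a terminal or a non-nullable non-terminal.
Nullable = { 'Y' }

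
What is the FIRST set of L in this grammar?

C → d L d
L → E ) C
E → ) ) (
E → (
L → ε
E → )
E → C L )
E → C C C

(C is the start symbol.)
{ '(', ')', 'd', ε }

To compute FIRST(L), examine every production with L on the left-hand side, reading each right-hand side left to right until a non-nullable symbol is reached.

FIRST sets of the other non-terminals involved (by the same procedure, iterated to a fixed point):
  FIRST(E) = { '(', ')', 'd' }

From L → E ) C:
  - E is a non-terminal: add FIRST(E) \ {ε} = { '(', ')', 'd' }
    E is not nullable, so stop
From L → ε:
  - ε-production, so ε ∈ FIRST(L)

Collecting: FIRST(L) = { '(', ')', 'd', ε }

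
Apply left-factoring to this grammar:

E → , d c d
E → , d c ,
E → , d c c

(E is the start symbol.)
Left-factoring transforms A → αβ₁ | αβ₂ into A → αA' and A' → β₁ | β₂
(α is the longest common prefix among the alternatives). Repeat until
no nonterminal has two alternatives with a common prefix.

Round 1: E has alternatives sharing prefix ', d c'. Introduce E': E → , d c E'
  Add: E' → d
  Add: E' → ,
  Add: E' → c

No remaining common prefixes — done.

Resulting grammar:
E → , d c E'
E' → d
E' → ,
E' → c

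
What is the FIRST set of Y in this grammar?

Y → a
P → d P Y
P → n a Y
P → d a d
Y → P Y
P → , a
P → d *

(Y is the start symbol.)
{ ',', 'a', 'd', 'n' }

To compute FIRST(Y), examine every production with Y on the left-hand side, reading each right-hand side left to right until a non-nullable symbol is reached.

FIRST sets of the other non-terminals involved (by the same procedure, iterated to a fixed point):
  FIRST(P) = { ',', 'd', 'n' }

From Y → a:
  - a is a terminal: add 'a' and stop
From Y → P Y:
  - P is a non-terminal: add FIRST(P) \ {ε} = { ',', 'd', 'n' }
    P is not nullable, so stop

Collecting: FIRST(Y) = { ',', 'a', 'd', 'n' }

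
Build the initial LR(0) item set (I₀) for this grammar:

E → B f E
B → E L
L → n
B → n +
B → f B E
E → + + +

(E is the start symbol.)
First, augment the grammar with E' → E
I₀ = CLOSURE({ [E' → . E] }):
  [E' → . E] has the dot before E: add [E → . B f E], [E → . + + +]
  [E → . B f E] has the dot before B: add [B → . E L], [B → . n +], [B → . f B E]
No further items can be added.

I₀ = { [B → . E L], [B → . f B E], [B → . n +], [E → . + + +], [E → . B f E], [E' → . E] }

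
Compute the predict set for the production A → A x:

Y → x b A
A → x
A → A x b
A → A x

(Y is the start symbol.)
{ 'x' }

PREDICT(A → A x) = (FIRST(RHS) \ {ε}) ∪ (FOLLOW(A) if ε ∈ FIRST(RHS), i.e. RHS ⇒* ε)
FIRST(A) = { 'x' }
FIRST(A x) = { 'x' }
ε ∉ FIRST(A x), so FOLLOW(A) is not added.
PREDICT(A → A x) = { 'x' }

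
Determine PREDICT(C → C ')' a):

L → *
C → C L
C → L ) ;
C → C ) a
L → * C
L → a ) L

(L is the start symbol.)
PREDICT(C → C ')' a) = (FIRST(RHS) \ {ε}) ∪ (FOLLOW(C) if ε ∈ FIRST(RHS), i.e. RHS ⇒* ε)
FIRST(C) = { '*', 'a' }
FIRST(C ')' a) = { '*', 'a' }
ε ∉ FIRST(C ')' a), so FOLLOW(C) is not added.
PREDICT(C → C ')' a) = { '*', 'a' }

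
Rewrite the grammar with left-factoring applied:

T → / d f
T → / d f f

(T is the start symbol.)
T → / d f T'
T' → ε
T' → f

Left-factoring transforms A → αβ₁ | αβ₂ into A → αA' and A' → β₁ | β₂
(α is the longest common prefix among the alternatives). Repeat until
no nonterminal has two alternatives with a common prefix.

Round 1: T has alternatives sharing prefix '/ d f'. Introduce T': T → / d f T'
  Add: T' → ε
  Add: T' → f

No remaining common prefixes — done.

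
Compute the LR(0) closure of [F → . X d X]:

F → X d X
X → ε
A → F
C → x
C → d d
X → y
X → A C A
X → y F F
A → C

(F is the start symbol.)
Start with: [F → . X d X]
  [F → . X d X] has the dot before X: add [X → .], [X → . y], [X → . A C A], [X → . y F F]
  [X → . A C A] has the dot before A: add [A → . F], [A → . C]
  [A → . F] has the dot before F: all F-items already present
  [A → . C] has the dot before C: add [C → . x], [C → . d d]
No further items can be added.

CLOSURE = { [A → . C], [A → . F], [C → . d d], [C → . x], [F → . X d X], [X → . A C A], [X → . y F F], [X → . y], [X → .] }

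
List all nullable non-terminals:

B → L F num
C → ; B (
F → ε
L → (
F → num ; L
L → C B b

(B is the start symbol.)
{ 'F' }

ε-productions: F → ε
So F is immediately nullable.
No further non-terminal can be added: every production for the remaining non-terminals contains a terminal or a non-nullable non-terminal.
Nullable = { 'F' }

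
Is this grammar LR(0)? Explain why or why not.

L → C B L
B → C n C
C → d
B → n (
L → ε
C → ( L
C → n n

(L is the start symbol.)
A grammar is LR(0) if no state in the canonical LR(0) collection has:
  - both a shift item (dot before a terminal) and a complete item (shift-reduce conflict), or
  - two or more complete items (reduce-reduce conflict; the accept item [L' → L .] counts as a complete item here).

Augment with L' → L and build the canonical LR(0) collection (I0 = CLOSURE({[L' → . L]}), then GOTO on every symbol after a dot until no new states appear). It has 15 states:
  I0: { [C → . ( L], [C → . d], [C → . n n], [L → . C B L], [L → .], [L' → . L] }  — shift, reduce
  I1: { [C → ( . L], [C → . ( L], [C → . d], [C → . n n], [L → . C B L], [L → .] }  — shift, reduce
  I2: { [B → . C n C], [B → . n (], [C → . ( L], [C → . d], [C → . n n], [L → C . B L] }  — shift
  I3: { [L' → L .] }  — accept
  I4: { [C → d .] }  — reduce
  I5: { [C → n . n] }  — shift
  I6: { [C → n n .] }  — reduce
  I7: { [C → . ( L], [C → . d], [C → . n n], [L → . C B L], [L → .], [L → C B . L] }  — shift, reduce
  I8: { [B → C . n C] }  — shift
  I9: { [B → n . (], [C → n . n] }  — shift
  I10: { [B → n ( .] }  — reduce
  I11: { [B → C n . C], [C → . ( L], [C → . d], [C → . n n] }  — shift
  I12: { [B → C n C .] }  — reduce
  I13: { [L → C B L .] }  — reduce
  I14: { [C → ( L .] }  — reduce

Conflict in state I0:
  Shift-reduce conflict between [L → .] and [C → . ( L]
So the grammar is NOT LR(0).

Answer: No. Shift-reduce conflict between [L → .] and [C → . ( L]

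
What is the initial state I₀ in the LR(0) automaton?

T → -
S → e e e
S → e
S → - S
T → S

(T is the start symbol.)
{ [S → . - S], [S → . e e e], [S → . e], [T → . -], [T → . S], [T' → . T] }

First, augment the grammar with T' → T
I₀ = CLOSURE({ [T' → . T] }):
  [T' → . T] has the dot before T: add [T → . -], [T → . S]
  [T → . S] has the dot before S: add [S → . e e e], [S → . e], [S → . - S]
No further items can be added.

I₀ = { [S → . - S], [S → . e e e], [S → . e], [T → . -], [T → . S], [T' → . T] }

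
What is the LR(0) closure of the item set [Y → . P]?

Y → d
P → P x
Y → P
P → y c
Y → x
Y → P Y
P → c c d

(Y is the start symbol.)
{ [P → . P x], [P → . c c d], [P → . y c], [Y → . P] }

Start with: [Y → . P]
  [Y → . P] has the dot before P: add [P → . P x], [P → . y c], [P → . c c d]
No further items can be added.

CLOSURE = { [P → . P x], [P → . c c d], [P → . y c], [Y → . P] }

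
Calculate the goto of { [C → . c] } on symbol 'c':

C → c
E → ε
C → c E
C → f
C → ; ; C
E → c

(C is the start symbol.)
GOTO(I, 'c') = CLOSURE({ [A → αX.β] : [A → α.Xβ] ∈ I, X = 'c' })

Items with dot before 'c', with the dot advanced:
  [C → . c] → [C → c .]
Closure adds nothing (no advanced item has the dot before a non-terminal).

GOTO = { [C → c .] }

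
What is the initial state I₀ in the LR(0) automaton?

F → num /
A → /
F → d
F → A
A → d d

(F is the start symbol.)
First, augment the grammar with F' → F
I₀ = CLOSURE({ [F' → . F] }):
  [F' → . F] has the dot before F: add [F → . num /], [F → . d], [F → . A]
  [F → . A] has the dot before A: add [A → . /], [A → . d d]
No further items can be added.

I₀ = { [A → . /], [A → . d d], [F → . A], [F → . d], [F → . num /], [F' → . F] }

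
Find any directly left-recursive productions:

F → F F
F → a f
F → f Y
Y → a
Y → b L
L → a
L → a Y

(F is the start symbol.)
F → F F: LEFT RECURSIVE (starts with F)
F → a f: starts with a
F → f Y: starts with f
Y → a: starts with a
Y → b L: starts with b
L → a: starts with a
L → a Y: starts with a

The grammar has direct left recursion on: F.

Answer: Yes, F is left-recursive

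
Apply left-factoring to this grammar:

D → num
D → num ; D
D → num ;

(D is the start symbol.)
D → num D'
D' → ε
D' → ; D''
D'' → D
D'' → ε

Left-factoring transforms A → αβ₁ | αβ₂ into A → αA' and A' → β₁ | β₂
(α is the longest common prefix among the alternatives). Repeat until
no nonterminal has two alternatives with a common prefix.

Round 1: D has alternatives sharing prefix 'num'. Introduce D': D → num D'
  Add: D' → ε
  Add: D' → ; D
  Add: D' → ;

Round 2: D' has alternatives sharing prefix ';'. Introduce D'': D' → ; D''
  Add: D'' → D
  Add: D'' → ε

No remaining common prefixes — done.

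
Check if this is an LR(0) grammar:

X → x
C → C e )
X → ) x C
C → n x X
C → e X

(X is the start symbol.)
No. Shift-reduce conflict between [X → ) x C .] and [C → C . e )]

Augment with X' → X and build the canonical LR(0) collection (I0 = CLOSURE({[X' → . X]}), then GOTO on every symbol after a dot until no new states appear). It has 13 states:
  I0: { [X → . ) x C], [X → . x], [X' → . X] }  — shift
  I1: { [X → ) . x C] }  — shift
  I2: { [X' → X .] }  — accept
  I3: { [X → x .] }  — reduce
  I4: { [C → . C e )], [C → . e X], [C → . n x X], [X → ) x . C] }  — shift
  I5: { [C → C . e )], [X → ) x C .] }  — shift, reduce
  I6: { [C → e . X], [X → . ) x C], [X → . x] }  — shift
  I7: { [C → n . x X] }  — shift
  I8: { [C → n x . X], [X → . ) x C], [X → . x] }  — shift
  I9: { [C → n x X .] }  — reduce
  I10: { [C → e X .] }  — reduce
  I11: { [C → C e . )] }  — shift
  I12: { [C → C e ) .] }  — reduce

Conflict in state I5:
  Shift-reduce conflict between [X → ) x C .] and [C → C . e )]
So the grammar is NOT LR(0).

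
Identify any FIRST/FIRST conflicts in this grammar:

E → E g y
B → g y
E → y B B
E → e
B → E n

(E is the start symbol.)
Yes. E → E g y / E → y B B on { 'y' }; E → E g y / E → e on { 'e' }

A FIRST/FIRST conflict occurs when two productions N → α and N → β for the same non-terminal have FIRST(α) ∩ FIRST(β) ≠ ∅ (with ε ∈ FIRST of a nullable right-hand side, so two nullable alternatives also conflict).

FIRST sets of the non-terminals at (or reachable through a nullable prefix from) the front of some alternative:
  FIRST(E) = { 'e', 'y' }

Productions for E:
  E → E g y: FIRST = { 'e', 'y' }
  E → y B B: FIRST = { 'y' }
  E → e: FIRST = { 'e' }
Productions for B:
  B → g y: FIRST = { 'g' }
  B → E n: FIRST = { 'e', 'y' }

Conflict for E: E → E g y and E → y B B
  Overlap: { 'y' }
Conflict for E: E → E g y and E → e
  Overlap: { 'e' }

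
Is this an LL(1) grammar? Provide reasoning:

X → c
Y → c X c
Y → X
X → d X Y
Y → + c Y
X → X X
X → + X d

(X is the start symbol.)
A grammar is LL(1) if for each non-terminal N with multiple productions, the predict sets of those productions are pairwise disjoint, where PREDICT(N → α) = (FIRST(α) \ {ε}) ∪ (FOLLOW(N) if α ⇒* ε).

Relevant sets:
  FIRST(X) = { '+', 'c', 'd' }

For X:
  PREDICT(X → c) = { 'c' }
  PREDICT(X → d X Y) = { 'd' }
  PREDICT(X → X X) = { '+', 'c', 'd' }
  PREDICT(X → '+' X d) = { '+' }
For Y:
  PREDICT(Y → c X c) = { 'c' }
  PREDICT(Y → X) = { '+', 'c', 'd' }
  PREDICT(Y → '+' c Y) = { '+' }

Conflict found: Predict set conflict for X: { 'c' }
The grammar is NOT LL(1).

Answer: No. Predict set conflict for X: { 'c' }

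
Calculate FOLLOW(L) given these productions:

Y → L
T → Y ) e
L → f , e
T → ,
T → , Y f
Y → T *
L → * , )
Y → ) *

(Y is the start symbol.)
{ $, ')', 'f' }

In Y → L: L is at the end, add FOLLOW(Y)

The FOLLOW sets referred to above (computed the same way, to a fixed point):
  FOLLOW(Y) = { $, ')', 'f' }

Taking the union: FOLLOW(L) = { $, ')', 'f' }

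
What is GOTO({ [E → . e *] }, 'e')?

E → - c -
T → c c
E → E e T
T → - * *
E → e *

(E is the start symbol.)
GOTO(I, 'e') = CLOSURE({ [A → αX.β] : [A → α.Xβ] ∈ I, X = 'e' })

Items with dot before 'e', with the dot advanced:
  [E → . e *] → [E → e . *]
Closure adds nothing (no advanced item has the dot before a non-terminal).

GOTO = { [E → e . *] }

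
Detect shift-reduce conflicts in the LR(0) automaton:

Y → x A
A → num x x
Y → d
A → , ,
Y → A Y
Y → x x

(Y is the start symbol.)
No shift-reduce conflicts

Augment with Y' → Y and build the canonical LR(0) collection (I0 = CLOSURE({[Y' → . Y]}), then GOTO on every symbol after a dot until no new states appear). It has 13 states:
  I0: { [A → . , ,], [A → . num x x], [Y → . A Y], [Y → . d], [Y → . x A], [Y → . x x], [Y' → . Y] }  — shift
  I1: { [A → , . ,] }  — shift
  I2: { [A → . , ,], [A → . num x x], [Y → . A Y], [Y → . d], [Y → . x A], [Y → . x x], [Y → A . Y] }  — shift
  I3: { [Y' → Y .] }  — accept
  I4: { [Y → d .] }  — reduce
  I5: { [A → num . x x] }  — shift
  I6: { [A → . , ,], [A → . num x x], [Y → x . A], [Y → x . x] }  — shift
  I7: { [Y → x A .] }  — reduce
  I8: { [Y → x x .] }  — reduce
  I9: { [A → num x . x] }  — shift
  I10: { [A → num x x .] }  — reduce
  I11: { [Y → A Y .] }  — reduce
  I12: { [A → , , .] }  — reduce

No state contains both a complete item and a shift item.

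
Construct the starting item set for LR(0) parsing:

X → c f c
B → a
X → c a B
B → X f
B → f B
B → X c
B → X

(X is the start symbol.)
First, augment the grammar with X' → X
I₀ = CLOSURE({ [X' → . X] }):
  [X' → . X] has the dot before X: add [X → . c f c], [X → . c a B]
No further items can be added.

I₀ = { [X → . c a B], [X → . c f c], [X' → . X] }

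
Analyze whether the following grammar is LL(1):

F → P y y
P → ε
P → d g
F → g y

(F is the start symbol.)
A grammar is LL(1) if for each non-terminal N with multiple productions, the predict sets of those productions are pairwise disjoint, where PREDICT(N → α) = (FIRST(α) \ {ε}) ∪ (FOLLOW(N) if α ⇒* ε).

Relevant sets:
  FIRST(P) = { 'd', ε }
  FOLLOW(P) = { 'y' }

For F:
  PREDICT(F → P y y) = { 'd', 'y' }
  PREDICT(F → g y) = { 'g' }
For P:
  PREDICT(P → ε) = { 'y' }
  PREDICT(P → d g) = { 'd' }

All predict sets are disjoint. The grammar IS LL(1).

Answer: Yes, the grammar is LL(1).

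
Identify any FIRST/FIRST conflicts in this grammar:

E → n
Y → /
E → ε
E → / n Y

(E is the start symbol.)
No FIRST/FIRST conflicts.

Productions for E:
  E → n: FIRST = { 'n' }
  E → ε: FIRST = { ε }
  E → / n Y: FIRST = { '/' }
Y has only one production, so no FIRST/FIRST conflict is possible there.

All alternatives of each non-terminal have pairwise disjoint FIRST sets.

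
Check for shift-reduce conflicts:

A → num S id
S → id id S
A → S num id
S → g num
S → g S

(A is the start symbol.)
A shift-reduce conflict occurs when an LR(0) state has both:
  - a complete (reduce) item [A → α .] (dot at the end), and
  - a shift item [B → β . c γ] (dot before a terminal).

Augment with A' → A and build the canonical LR(0) collection (I0 = CLOSURE({[A' → . A]}), then GOTO on every symbol after a dot until no new states appear). It has 14 states:
  I0: { [A → . S num id], [A → . num S id], [A' → . A], [S → . g S], [S → . g num], [S → . id id S] }  — shift
  I1: { [A' → A .] }  — accept
  I2: { [A → S . num id] }  — shift
  I3: { [S → . g S], [S → . g num], [S → . id id S], [S → g . S], [S → g . num] }  — shift
  I4: { [S → id . id S] }  — shift
  I5: { [A → num . S id], [S → . g S], [S → . g num], [S → . id id S] }  — shift
  I6: { [A → num S . id] }  — shift
  I7: { [A → num S id .] }  — reduce
  I8: { [S → . g S], [S → . g num], [S → . id id S], [S → id id . S] }  — shift
  I9: { [S → id id S .] }  — reduce
  I10: { [S → g S .] }  — reduce
  I11: { [S → g num .] }  — reduce
  I12: { [A → S num . id] }  — shift
  I13: { [A → S num id .] }  — reduce

No state contains both a complete item and a shift item.

Answer: No shift-reduce conflicts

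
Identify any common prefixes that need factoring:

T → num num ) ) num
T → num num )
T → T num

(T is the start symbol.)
Yes, T has productions with common prefix 'num num )'

Left-factoring is needed when two productions for the same non-terminal
share a common prefix on the right-hand side.

Productions for T:
  T → num num ) ) num
  T → num num )
  T → T num

Found common prefix 'num num )' in productions for T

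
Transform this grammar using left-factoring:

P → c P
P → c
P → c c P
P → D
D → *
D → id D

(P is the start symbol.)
Left-factoring transforms A → αβ₁ | αβ₂ into A → αA' and A' → β₁ | β₂
(α is the longest common prefix among the alternatives). Repeat until
no nonterminal has two alternatives with a common prefix.

Round 1: P has alternatives sharing prefix 'c'. Introduce P': P → c P'
  Add: P' → P
  Add: P' → ε
  Add: P' → c P

No remaining common prefixes — done.

Resulting grammar:
P → c P'
P' → P
P' → ε
P' → c P
P → D
D → *
D → id D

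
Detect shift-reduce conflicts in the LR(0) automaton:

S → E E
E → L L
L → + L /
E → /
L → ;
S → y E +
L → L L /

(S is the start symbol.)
Yes — I10: [E → L L .] vs [L → . + L /]

A shift-reduce conflict occurs when an LR(0) state has both:
  - a complete (reduce) item [A → α .] (dot at the end), and
  - a shift item [B → β . c γ] (dot before a terminal).

Augment with S' → S and build the canonical LR(0) collection (I0 = CLOSURE({[S' → . S]}), then GOTO on every symbol after a dot until no new states appear). It has 16 states:
  I0: { [E → . /], [E → . L L], [L → . + L /], [L → . ;], [L → . L L /], [S → . E E], [S → . y E +], [S' → . S] }  — shift
  I1: { [L → + . L /], [L → . + L /], [L → . ;], [L → . L L /] }  — shift
  I2: { [E → / .] }  — reduce
  I3: { [L → ; .] }  — reduce
  I4: { [E → . /], [E → . L L], [L → . + L /], [L → . ;], [L → . L L /], [S → E . E] }  — shift
  I5: { [E → L . L], [L → . + L /], [L → . ;], [L → . L L /], [L → L . L /] }  — shift
  I6: { [S' → S .] }  — accept
  I7: { [E → . /], [E → . L L], [L → . + L /], [L → . ;], [L → . L L /], [S → y . E +] }  — shift
  I8: { [S → y E . +] }  — shift
  I9: { [S → y E + .] }  — reduce
  I10: { [E → L L .], [L → . + L /], [L → . ;], [L → . L L /], [L → L . L /], [L → L L . /] }  — shift, reduce
  I11: { [L → L L / .] }  — reduce
  I12: { [L → . + L /], [L → . ;], [L → . L L /], [L → L . L /], [L → L L . /] }  — shift
  I13: { [S → E E .] }  — reduce
  I14: { [L → + L . /], [L → . + L /], [L → . ;], [L → . L L /], [L → L . L /] }  — shift
  I15: { [L → + L / .] }  — reduce

I10 contains reduce item [E → L L .] and shift items [L → . + L /], [L → . ;], [L → L L . /] — shift-reduce conflict.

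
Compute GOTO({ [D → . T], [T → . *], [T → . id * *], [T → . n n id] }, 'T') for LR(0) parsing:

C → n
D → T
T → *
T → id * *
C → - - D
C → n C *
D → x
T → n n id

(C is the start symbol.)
{ [D → T .] }

GOTO(I, 'T') = CLOSURE({ [A → αX.β] : [A → α.Xβ] ∈ I, X = 'T' })

Items with dot before 'T', with the dot advanced:
  [D → . T] → [D → T .]
Closure adds nothing (no advanced item has the dot before a non-terminal).

GOTO = { [D → T .] }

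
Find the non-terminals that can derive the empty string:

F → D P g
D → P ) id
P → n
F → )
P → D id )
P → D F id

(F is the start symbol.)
A non-terminal is nullable if it can derive ε (the empty string): either it has an ε-production, or it has a production whose right-hand side consists entirely of nullable non-terminals.

There are no ε-productions, so no non-terminal can derive ε.
No non-terminals are nullable.

Answer: None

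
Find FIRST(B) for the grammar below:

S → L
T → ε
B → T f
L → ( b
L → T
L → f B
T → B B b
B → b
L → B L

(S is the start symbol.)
{ 'b', 'f' }

FIRST sets of the other non-terminals involved (by the same procedure, iterated to a fixed point):
  FIRST(T) = { 'b', 'f', ε }

From B → T f:
  - T is a non-terminal: add FIRST(T) \ {ε} = { 'b', 'f' }
    T is nullable, so continue to the next symbol
  - f is a terminal: add 'f' and stop
From B → b:
  - b is a terminal: add 'b' and stop

Collecting: FIRST(B) = { 'b', 'f' }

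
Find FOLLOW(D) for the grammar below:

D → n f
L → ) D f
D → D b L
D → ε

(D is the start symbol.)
{ $, 'b', 'f' }

To compute FOLLOW(D), find every occurrence of D on a right-hand side N → α D β: add FIRST(β) \ {ε}, and if β is empty or nullable also add FOLLOW(N). Iterate to a fixed point.

D is the start symbol, so $ ∈ FOLLOW(D).
In L → ) D f: D is followed by f, add FIRST(f) \ {ε} = { 'f' }
In D → D b L: D is followed by b L, add FIRST(b L) \ {ε} = { 'b' }

Taking the union: FOLLOW(D) = { $, 'b', 'f' }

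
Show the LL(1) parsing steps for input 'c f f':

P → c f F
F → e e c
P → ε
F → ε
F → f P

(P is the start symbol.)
LL(1) parsing maintains a stack (initially the start symbol over $) and the input. At each step: if the stack top is a terminal, match it against the current input token; if it is a non-terminal N, replace it with the RHS of M[N, lookahead] (the unique production whose predict set contains the lookahead).

Stack is shown with the top on the left.

Stack    Input    Action
------------------------
P $      c f f $  output P → c f F
c f F $  c f f $  match 'c'
f F $    f f $    match 'f'
F $      f $      output F → f P
f P $    f $      match 'f'
P $      $        output P → ε
$        $        accept

The string is accepted.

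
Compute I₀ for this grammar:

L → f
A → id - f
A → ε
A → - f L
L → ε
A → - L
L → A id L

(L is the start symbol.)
First, augment the grammar with L' → L
I₀ = CLOSURE({ [L' → . L] }):
  [L' → . L] has the dot before L: add [L → . f], [L → .], [L → . A id L]
  [L → . A id L] has the dot before A: add [A → . id - f], [A → .], [A → . - f L], [A → . - L]
No further items can be added.

I₀ = { [A → . - L], [A → . - f L], [A → . id - f], [A → .], [L → . A id L], [L → . f], [L → .], [L' → . L] }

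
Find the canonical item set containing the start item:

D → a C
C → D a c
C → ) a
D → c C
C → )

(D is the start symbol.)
{ [D → . a C], [D → . c C], [D' → . D] }

First, augment the grammar with D' → D
I₀ = CLOSURE({ [D' → . D] }):
  [D' → . D] has the dot before D: add [D → . a C], [D → . c C]
No further items can be added.

I₀ = { [D → . a C], [D → . c C], [D' → . D] }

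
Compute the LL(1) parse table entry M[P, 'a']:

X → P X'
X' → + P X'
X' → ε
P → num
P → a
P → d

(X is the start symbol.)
To find M[P, 'a'], we find productions for P where 'a' is in the predict set (PREDICT(N → α) = (FIRST(α) \ {ε}) ∪ (FOLLOW(N) if α ⇒* ε)).

P → num: PREDICT = { 'num' }
P → a: PREDICT = { 'a' }
  'a' is in predict set, so this production goes in M[P, 'a']
P → d: PREDICT = { 'd' }

M[P, 'a'] = P → a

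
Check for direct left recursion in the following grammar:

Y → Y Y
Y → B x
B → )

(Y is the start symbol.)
Y → Y Y: LEFT RECURSIVE (starts with Y)
Y → B x: starts with B
B → ): starts with ')'

The grammar has direct left recursion on: Y.

Answer: Yes, Y is left-recursive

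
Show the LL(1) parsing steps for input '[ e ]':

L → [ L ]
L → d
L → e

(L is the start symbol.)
Stack is shown with the top on the left.

Stack    Input    Action
------------------------
L $      [ e ] $  output L → [ L ]
[ L ] $  [ e ] $  match '['
L ] $    e ] $    output L → e
e ] $    e ] $    match 'e'
] $      ] $      match ']'
$        $        accept

The string is accepted.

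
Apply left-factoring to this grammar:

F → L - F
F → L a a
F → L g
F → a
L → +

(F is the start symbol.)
Left-factoring transforms A → αβ₁ | αβ₂ into A → αA' and A' → β₁ | β₂
(α is the longest common prefix among the alternatives). Repeat until
no nonterminal has two alternatives with a common prefix.

Round 1: F has alternatives sharing prefix 'L'. Introduce F': F → L F'
  Add: F' → - F
  Add: F' → a a
  Add: F' → g

No remaining common prefixes — done.

Resulting grammar:
F → L F'
F' → - F
F' → a a
F' → g
F → a
L → +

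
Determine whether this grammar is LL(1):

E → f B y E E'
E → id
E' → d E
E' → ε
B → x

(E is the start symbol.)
A grammar is LL(1) if for each non-terminal N with multiple productions, the predict sets of those productions are pairwise disjoint, where PREDICT(N → α) = (FIRST(α) \ {ε}) ∪ (FOLLOW(N) if α ⇒* ε).

Relevant sets:
  FOLLOW(E') = { $, 'd' }

For E:
  PREDICT(E → f B y E E') = { 'f' }
  PREDICT(E → id) = { 'id' }
For E':
  PREDICT(E' → d E) = { 'd' }
  PREDICT(E' → ε) = { $, 'd' }
B has a single production, so nothing to check there.

Conflict found: Predict set conflict for E': { 'd' }
The grammar is NOT LL(1).

Answer: No. Predict set conflict for E': { 'd' }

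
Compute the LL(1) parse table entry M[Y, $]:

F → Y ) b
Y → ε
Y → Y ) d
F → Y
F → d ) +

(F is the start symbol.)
To find M[Y, $], we find productions for Y where $ is in the predict set (PREDICT(N → α) = (FIRST(α) \ {ε}) ∪ (FOLLOW(N) if α ⇒* ε)).

Relevant sets:
  FIRST(Y) = { ')', ε }
  FOLLOW(Y) = { $, ')' }

Y → ε: PREDICT = { $, ')' }
  $ is in predict set, so this production goes in M[Y, $]
Y → Y ) d: PREDICT = { ')' }

M[Y, $] = Y → ε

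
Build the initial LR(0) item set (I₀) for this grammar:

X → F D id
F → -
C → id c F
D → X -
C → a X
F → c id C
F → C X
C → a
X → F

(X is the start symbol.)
First, augment the grammar with X' → X
I₀ = CLOSURE({ [X' → . X] }):
  [X' → . X] has the dot before X: add [X → . F D id], [X → . F]
  [X → . F D id] has the dot before F: add [F → . -], [F → . c id C], [F → . C X]
  [F → . C X] has the dot before C: add [C → . id c F], [C → . a X], [C → . a]
No further items can be added.

I₀ = { [C → . a X], [C → . a], [C → . id c F], [F → . -], [F → . C X], [F → . c id C], [X → . F D id], [X → . F], [X' → . X] }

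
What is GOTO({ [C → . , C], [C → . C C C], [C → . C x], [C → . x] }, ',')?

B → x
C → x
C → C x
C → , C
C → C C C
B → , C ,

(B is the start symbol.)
GOTO(I, ',') = CLOSURE({ [A → αX.β] : [A → α.Xβ] ∈ I, X = ',' })

Items with dot before ',', with the dot advanced:
  [C → . , C] → [C → , . C]
Closure of the advanced items:
  [C → , . C] has the dot before C: add [C → . x], [C → . C x], [C → . , C], [C → . C C C]

GOTO = { [C → , . C], [C → . , C], [C → . C C C], [C → . C x], [C → . x] }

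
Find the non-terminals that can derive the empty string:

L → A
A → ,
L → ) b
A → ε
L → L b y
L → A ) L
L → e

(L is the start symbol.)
ε-productions: A → ε
So A is immediately nullable.
L → A: every symbol on the right is nullable, so L is nullable too.
Every non-terminal is now nullable.
Nullable = { 'A', 'L' }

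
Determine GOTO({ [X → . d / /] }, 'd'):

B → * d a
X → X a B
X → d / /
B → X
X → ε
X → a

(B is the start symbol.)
{ [X → d . / /] }

GOTO(I, 'd') = CLOSURE({ [A → αX.β] : [A → α.Xβ] ∈ I, X = 'd' })

Items with dot before 'd', with the dot advanced:
  [X → . d / /] → [X → d . / /]
Closure adds nothing (no advanced item has the dot before a non-terminal).

GOTO = { [X → d . / /] }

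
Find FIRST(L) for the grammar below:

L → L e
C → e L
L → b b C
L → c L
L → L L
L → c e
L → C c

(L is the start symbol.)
{ 'b', 'c', 'e' }

FIRST sets of the other non-terminals involved (by the same procedure, iterated to a fixed point):
  FIRST(C) = { 'e' }

From L → L e:
  - L is the symbol being defined: contributes nothing new
    L is not nullable, so stop
From L → b b C:
  - b is a terminal: add 'b' and stop
From L → c L:
  - c is a terminal: add 'c' and stop
From L → L L:
  - L is the symbol being defined: contributes nothing new
    L is not nullable, so stop
From L → c e:
  - c is a terminal: add 'c' and stop
From L → C c:
  - C is a non-terminal: add FIRST(C) \ {ε} = { 'e' }
    C is not nullable, so stop

Collecting: FIRST(L) = { 'b', 'c', 'e' }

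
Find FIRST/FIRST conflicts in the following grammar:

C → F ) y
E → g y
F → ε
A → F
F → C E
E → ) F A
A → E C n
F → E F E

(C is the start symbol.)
Yes. F → C E / F → E F E on { ')', 'g' }; A → F / A → E C n on { ')', 'g' }

A FIRST/FIRST conflict occurs when two productions N → α and N → β for the same non-terminal have FIRST(α) ∩ FIRST(β) ≠ ∅ (with ε ∈ FIRST of a nullable right-hand side, so two nullable alternatives also conflict).

FIRST sets of the non-terminals at (or reachable through a nullable prefix from) the front of some alternative:
  FIRST(C) = { ')', 'g' }
  FIRST(E) = { ')', 'g' }
  FIRST(F) = { ')', 'g', ε }

Productions for E:
  E → g y: FIRST = { 'g' }
  E → ) F A: FIRST = { ')' }
Productions for F:
  F → ε: FIRST = { ε }
  F → C E: FIRST = { ')', 'g' }
  F → E F E: FIRST = { ')', 'g' }
Productions for A:
  A → F: FIRST = { ')', 'g', ε }
  A → E C n: FIRST = { ')', 'g' }
C has only one production, so no FIRST/FIRST conflict is possible there.

Conflict for F: F → C E and F → E F E
  Overlap: { ')', 'g' }
Conflict for A: A → F and A → E C n
  Overlap: { ')', 'g' }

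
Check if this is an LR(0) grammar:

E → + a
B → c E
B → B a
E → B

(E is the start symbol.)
No. Shift-reduce conflict between [E → B .] and [B → B . a]

A grammar is LR(0) if no state in the canonical LR(0) collection has:
  - both a shift item (dot before a terminal) and a complete item (shift-reduce conflict), or
  - two or more complete items (reduce-reduce conflict; the accept item [E' → E .] counts as a complete item here).

Augment with E' → E and build the canonical LR(0) collection (I0 = CLOSURE({[E' → . E]}), then GOTO on every symbol after a dot until no new states appear). It has 8 states:
  I0: { [B → . B a], [B → . c E], [E → . + a], [E → . B], [E' → . E] }  — shift
  I1: { [E → + . a] }  — shift
  I2: { [B → B . a], [E → B .] }  — shift, reduce
  I3: { [E' → E .] }  — accept
  I4: { [B → . B a], [B → . c E], [B → c . E], [E → . + a], [E → . B] }  — shift
  I5: { [B → c E .] }  — reduce
  I6: { [B → B a .] }  — reduce
  I7: { [E → + a .] }  — reduce

Conflict in state I2:
  Shift-reduce conflict between [E → B .] and [B → B . a]
So the grammar is NOT LR(0).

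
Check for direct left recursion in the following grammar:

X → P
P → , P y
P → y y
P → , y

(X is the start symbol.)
No direct left recursion

X → P: starts with P
P → , P y: starts with ','
P → y y: starts with y
P → , y: starts with ','

No direct left recursion found.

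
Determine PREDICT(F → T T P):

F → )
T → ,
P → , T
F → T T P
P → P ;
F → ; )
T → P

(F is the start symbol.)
PREDICT(F → T T P) = (FIRST(RHS) \ {ε}) ∪ (FOLLOW(F) if ε ∈ FIRST(RHS), i.e. RHS ⇒* ε)
FIRST(T) = { ',' }
FIRST(T T P) = { ',' }
ε ∉ FIRST(T T P), so FOLLOW(F) is not added.
PREDICT(F → T T P) = { ',' }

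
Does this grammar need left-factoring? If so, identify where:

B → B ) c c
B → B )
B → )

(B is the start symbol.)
Left-factoring is needed when two productions for the same non-terminal
share a common prefix on the right-hand side.

Productions for B:
  B → B ) c c
  B → B )
  B → )

Found common prefix 'B )' in productions for B

Answer: Yes, B has productions with common prefix 'B )'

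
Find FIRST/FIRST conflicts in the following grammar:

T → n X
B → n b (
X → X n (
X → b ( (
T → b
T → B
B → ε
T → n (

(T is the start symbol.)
Yes. T → n X / T → B on { 'n' }; T → n X / T → n '(' on { 'n' }; T → B / T → n '(' on { 'n' }; X → X n '(' / X → b '(' '(' on { 'b' }

A FIRST/FIRST conflict occurs when two productions N → α and N → β for the same non-terminal have FIRST(α) ∩ FIRST(β) ≠ ∅ (with ε ∈ FIRST of a nullable right-hand side, so two nullable alternatives also conflict).

FIRST sets of the non-terminals at (or reachable through a nullable prefix from) the front of some alternative:
  FIRST(B) = { 'n', ε }
  FIRST(X) = { 'b' }

Productions for T:
  T → n X: FIRST = { 'n' }
  T → b: FIRST = { 'b' }
  T → B: FIRST = { 'n', ε }
  T → n (: FIRST = { 'n' }
Productions for B:
  B → n b (: FIRST = { 'n' }
  B → ε: FIRST = { ε }
Productions for X:
  X → X n (: FIRST = { 'b' }
  X → b ( (: FIRST = { 'b' }

Conflict for T: T → n X and T → B
  Overlap: { 'n' }
Conflict for T: T → n X and T → n (
  Overlap: { 'n' }
Conflict for T: T → B and T → n (
  Overlap: { 'n' }
Conflict for X: X → X n ( and X → b ( (
  Overlap: { 'b' }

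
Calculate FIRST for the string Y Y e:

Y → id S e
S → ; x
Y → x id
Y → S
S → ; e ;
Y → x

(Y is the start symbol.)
FIRST sets of the non-terminals involved (from the grammar, by fixed-point iteration):
  FIRST(Y) = { ';', 'id', 'x' }

To compute FIRST(Y Y e), process the symbols left to right:
Symbol Y is a non-terminal. Add FIRST(Y) \ {ε} = { ';', 'id', 'x' }
Y is not nullable (ε ∉ FIRST(Y)), so stop here.
FIRST(Y Y e) = { ';', 'id', 'x' }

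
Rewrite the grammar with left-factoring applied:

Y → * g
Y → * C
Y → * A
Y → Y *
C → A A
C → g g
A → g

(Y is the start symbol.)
Y → * Y'
Y' → g
Y' → C
Y' → A
Y → Y *
C → A A
C → g g
A → g

Left-factoring transforms A → αβ₁ | αβ₂ into A → αA' and A' → β₁ | β₂
(α is the longest common prefix among the alternatives). Repeat until
no nonterminal has two alternatives with a common prefix.

Round 1: Y has alternatives sharing prefix '*'. Introduce Y': Y → * Y'
  Add: Y' → g
  Add: Y' → C
  Add: Y' → A

No remaining common prefixes — done.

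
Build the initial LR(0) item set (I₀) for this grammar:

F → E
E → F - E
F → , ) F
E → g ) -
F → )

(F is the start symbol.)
{ [E → . F - E], [E → . g ) -], [F → . )], [F → . , ) F], [F → . E], [F' → . F] }

First, augment the grammar with F' → F
I₀ = CLOSURE({ [F' → . F] }):
  [F' → . F] has the dot before F: add [F → . E], [F → . , ) F], [F → . )]
  [F → . E] has the dot before E: add [E → . F - E], [E → . g ) -]
No further items can be added.

I₀ = { [E → . F - E], [E → . g ) -], [F → . )], [F → . , ) F], [F → . E], [F' → . F] }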